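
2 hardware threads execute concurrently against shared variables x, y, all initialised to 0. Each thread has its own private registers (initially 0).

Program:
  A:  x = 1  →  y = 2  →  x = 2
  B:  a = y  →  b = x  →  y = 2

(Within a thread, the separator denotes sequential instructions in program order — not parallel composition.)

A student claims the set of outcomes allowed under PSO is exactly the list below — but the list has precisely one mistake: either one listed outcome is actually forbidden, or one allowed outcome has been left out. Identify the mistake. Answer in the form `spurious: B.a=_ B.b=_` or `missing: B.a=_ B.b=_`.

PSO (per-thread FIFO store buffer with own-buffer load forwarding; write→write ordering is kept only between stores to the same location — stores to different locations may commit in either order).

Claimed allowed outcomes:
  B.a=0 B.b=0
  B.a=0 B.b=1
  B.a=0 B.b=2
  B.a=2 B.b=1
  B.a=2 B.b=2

outcome vector order: (B.a,B.b)
PSO: 6 outcomes — {0/0, 0/1, 0/2, 2/0, 2/1, 2/2}
PSO∖claimed = {2/0}

missing: B.a=2 B.b=0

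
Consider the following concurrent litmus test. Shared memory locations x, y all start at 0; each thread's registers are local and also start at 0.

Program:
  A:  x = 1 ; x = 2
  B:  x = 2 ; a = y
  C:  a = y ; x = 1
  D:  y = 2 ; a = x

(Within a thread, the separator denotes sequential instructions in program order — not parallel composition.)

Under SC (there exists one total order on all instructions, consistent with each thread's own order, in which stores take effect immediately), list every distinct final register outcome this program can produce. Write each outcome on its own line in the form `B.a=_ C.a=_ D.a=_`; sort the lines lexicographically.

B.a=0 C.a=0 D.a=1
B.a=0 C.a=0 D.a=2
B.a=0 C.a=2 D.a=1
B.a=0 C.a=2 D.a=2
B.a=2 C.a=0 D.a=0
B.a=2 C.a=0 D.a=1
B.a=2 C.a=0 D.a=2
B.a=2 C.a=2 D.a=0
B.a=2 C.a=2 D.a=1
B.a=2 C.a=2 D.a=2

outcome vector order: (B.a,C.a,D.a)
|SC outcomes| = 10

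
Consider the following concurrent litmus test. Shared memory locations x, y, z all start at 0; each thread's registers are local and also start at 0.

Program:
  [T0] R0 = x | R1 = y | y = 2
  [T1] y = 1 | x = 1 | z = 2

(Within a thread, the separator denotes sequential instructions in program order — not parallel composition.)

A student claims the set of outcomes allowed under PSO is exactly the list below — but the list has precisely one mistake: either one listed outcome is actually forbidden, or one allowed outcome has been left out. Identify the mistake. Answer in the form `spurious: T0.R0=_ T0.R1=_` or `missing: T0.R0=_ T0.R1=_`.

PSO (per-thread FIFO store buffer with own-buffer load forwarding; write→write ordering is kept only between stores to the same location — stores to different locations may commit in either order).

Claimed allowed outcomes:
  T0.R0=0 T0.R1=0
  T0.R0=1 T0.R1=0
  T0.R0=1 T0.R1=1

missing: T0.R0=0 T0.R1=1

outcome vector order: (T0.R0,T0.R1)
under PSO → (0,0); (0,1); (1,0); (1,1)
PSO∖claimed = {(0,1)}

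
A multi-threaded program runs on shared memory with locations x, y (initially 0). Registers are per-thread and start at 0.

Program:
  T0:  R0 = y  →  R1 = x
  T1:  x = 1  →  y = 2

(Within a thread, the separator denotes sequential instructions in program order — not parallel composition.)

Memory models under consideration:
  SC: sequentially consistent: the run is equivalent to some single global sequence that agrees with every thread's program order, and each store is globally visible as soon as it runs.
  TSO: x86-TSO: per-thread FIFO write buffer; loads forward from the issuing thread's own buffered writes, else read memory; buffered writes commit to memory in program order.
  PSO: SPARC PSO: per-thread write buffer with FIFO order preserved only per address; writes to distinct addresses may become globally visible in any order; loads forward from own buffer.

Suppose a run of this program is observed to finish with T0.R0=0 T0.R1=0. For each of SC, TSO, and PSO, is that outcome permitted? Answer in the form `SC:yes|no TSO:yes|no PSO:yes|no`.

outcome vector order: (T0.R0,T0.R1)
SC: 3 outcomes — {0/0; 0/1; 2/1}
TSO: 3 outcomes — {0/0; 0/1; 2/1}
PSO: 4 outcomes — {0/0; 0/1; 2/0; 2/1}
target 0/0 ∈ {SC,TSO,PSO}

SC:yes TSO:yes PSO:yes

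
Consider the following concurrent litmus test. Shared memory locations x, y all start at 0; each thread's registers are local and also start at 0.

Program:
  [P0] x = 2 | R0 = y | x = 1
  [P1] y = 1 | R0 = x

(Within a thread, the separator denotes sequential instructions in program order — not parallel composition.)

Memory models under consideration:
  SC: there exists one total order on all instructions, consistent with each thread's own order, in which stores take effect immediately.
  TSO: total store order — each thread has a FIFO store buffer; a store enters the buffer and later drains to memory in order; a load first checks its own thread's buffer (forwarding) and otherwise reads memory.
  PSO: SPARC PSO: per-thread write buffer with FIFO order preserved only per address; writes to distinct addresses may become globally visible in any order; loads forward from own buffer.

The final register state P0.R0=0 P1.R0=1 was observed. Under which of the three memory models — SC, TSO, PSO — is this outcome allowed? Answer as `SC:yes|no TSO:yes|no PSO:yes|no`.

SC:yes TSO:yes PSO:yes

outcome vector order: (P0.R0,P1.R0)
SC: 5 outcomes — {01, 02, 10, 11, 12}
TSO: 6 outcomes — {00, 01, 02, 10, 11, 12}
PSO: 6 outcomes — {00, 01, 02, 10, 11, 12}
target 01 ∈ {SC,TSO,PSO}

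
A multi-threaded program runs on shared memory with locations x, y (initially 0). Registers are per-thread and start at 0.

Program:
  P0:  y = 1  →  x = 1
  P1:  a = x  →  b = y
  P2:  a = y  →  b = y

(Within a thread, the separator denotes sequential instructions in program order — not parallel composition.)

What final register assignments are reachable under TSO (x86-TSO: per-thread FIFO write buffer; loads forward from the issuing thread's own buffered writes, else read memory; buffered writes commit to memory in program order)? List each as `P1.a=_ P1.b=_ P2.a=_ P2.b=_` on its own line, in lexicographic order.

P1.a=0 P1.b=0 P2.a=0 P2.b=0
P1.a=0 P1.b=0 P2.a=0 P2.b=1
P1.a=0 P1.b=0 P2.a=1 P2.b=1
P1.a=0 P1.b=1 P2.a=0 P2.b=0
P1.a=0 P1.b=1 P2.a=0 P2.b=1
P1.a=0 P1.b=1 P2.a=1 P2.b=1
P1.a=1 P1.b=1 P2.a=0 P2.b=0
P1.a=1 P1.b=1 P2.a=0 P2.b=1
P1.a=1 P1.b=1 P2.a=1 P2.b=1

outcome vector order: (P1.a,P1.b,P2.a,P2.b)
|TSO outcomes| = 9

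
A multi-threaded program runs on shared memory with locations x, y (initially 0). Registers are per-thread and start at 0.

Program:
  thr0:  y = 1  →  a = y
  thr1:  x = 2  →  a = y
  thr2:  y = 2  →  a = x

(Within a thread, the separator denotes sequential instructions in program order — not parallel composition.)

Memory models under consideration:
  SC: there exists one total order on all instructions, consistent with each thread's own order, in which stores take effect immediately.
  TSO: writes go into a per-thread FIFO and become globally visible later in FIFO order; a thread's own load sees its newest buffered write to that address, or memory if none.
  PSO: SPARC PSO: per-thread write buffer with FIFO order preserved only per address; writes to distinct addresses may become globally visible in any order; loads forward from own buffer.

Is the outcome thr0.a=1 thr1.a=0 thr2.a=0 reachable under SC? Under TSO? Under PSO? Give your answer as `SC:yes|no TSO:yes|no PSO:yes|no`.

outcome vector order: (thr0.a,thr1.a,thr2.a)
under SC → <1 0 2>; <1 1 0>; <1 1 2>; <1 2 0>; <1 2 2>; <2 0 2>; <2 1 2>; <2 2 0>; <2 2 2>
under TSO → <1 0 0>; <1 0 2>; <1 1 0>; <1 1 2>; <1 2 0>; <1 2 2>; <2 0 0>; <2 0 2>; <2 1 0>; <2 1 2>; <2 2 0>; <2 2 2>
under PSO → <1 0 0>; <1 0 2>; <1 1 0>; <1 1 2>; <1 2 0>; <1 2 2>; <2 0 0>; <2 0 2>; <2 1 0>; <2 1 2>; <2 2 0>; <2 2 2>
target <1 0 0> ∈ {TSO,PSO}

SC:no TSO:yes PSO:yes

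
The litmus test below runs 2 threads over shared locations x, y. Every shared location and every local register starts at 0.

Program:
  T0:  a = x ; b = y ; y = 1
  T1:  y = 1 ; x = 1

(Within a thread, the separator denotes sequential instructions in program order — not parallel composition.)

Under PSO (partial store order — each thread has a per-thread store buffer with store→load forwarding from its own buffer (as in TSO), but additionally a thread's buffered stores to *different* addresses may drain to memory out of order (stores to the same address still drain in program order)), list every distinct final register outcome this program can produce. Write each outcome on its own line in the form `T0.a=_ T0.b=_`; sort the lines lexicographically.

outcome vector order: (T0.a,T0.b)
|PSO outcomes| = 4

T0.a=0 T0.b=0
T0.a=0 T0.b=1
T0.a=1 T0.b=0
T0.a=1 T0.b=1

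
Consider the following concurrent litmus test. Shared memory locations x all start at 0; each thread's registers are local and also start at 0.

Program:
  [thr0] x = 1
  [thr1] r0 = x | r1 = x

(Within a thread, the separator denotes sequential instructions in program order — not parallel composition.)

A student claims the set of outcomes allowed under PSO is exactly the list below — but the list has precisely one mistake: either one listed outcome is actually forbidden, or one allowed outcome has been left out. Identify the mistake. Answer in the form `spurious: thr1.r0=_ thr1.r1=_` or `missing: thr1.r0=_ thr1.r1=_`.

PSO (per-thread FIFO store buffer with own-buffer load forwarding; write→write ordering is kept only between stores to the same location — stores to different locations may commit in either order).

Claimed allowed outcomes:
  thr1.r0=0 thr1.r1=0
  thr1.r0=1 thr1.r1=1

missing: thr1.r0=0 thr1.r1=1

outcome vector order: (thr1.r0,thr1.r1)
PSO: 3 outcomes — {00; 01; 11}
PSO∖claimed = {01}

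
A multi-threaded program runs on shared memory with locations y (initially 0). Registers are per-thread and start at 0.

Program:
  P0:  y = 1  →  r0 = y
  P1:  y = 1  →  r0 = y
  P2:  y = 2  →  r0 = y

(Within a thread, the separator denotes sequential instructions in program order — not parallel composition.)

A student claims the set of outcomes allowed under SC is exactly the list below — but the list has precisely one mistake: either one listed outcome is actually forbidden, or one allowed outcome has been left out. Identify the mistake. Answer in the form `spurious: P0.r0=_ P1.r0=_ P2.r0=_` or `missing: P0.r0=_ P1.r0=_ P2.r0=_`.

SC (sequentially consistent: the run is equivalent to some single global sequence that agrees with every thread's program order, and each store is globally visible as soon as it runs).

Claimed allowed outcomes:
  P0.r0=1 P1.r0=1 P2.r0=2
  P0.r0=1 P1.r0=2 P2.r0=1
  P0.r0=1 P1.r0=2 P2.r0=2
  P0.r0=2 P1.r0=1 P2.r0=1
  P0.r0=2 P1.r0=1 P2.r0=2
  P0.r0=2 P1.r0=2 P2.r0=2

missing: P0.r0=1 P1.r0=1 P2.r0=1

outcome vector order: (P0.r0,P1.r0,P2.r0)
SC: 7 outcomes — {(1,1,1); (1,1,2); (1,2,1); (1,2,2); (2,1,1); (2,1,2); (2,2,2)}
SC∖claimed = {(1,1,1)}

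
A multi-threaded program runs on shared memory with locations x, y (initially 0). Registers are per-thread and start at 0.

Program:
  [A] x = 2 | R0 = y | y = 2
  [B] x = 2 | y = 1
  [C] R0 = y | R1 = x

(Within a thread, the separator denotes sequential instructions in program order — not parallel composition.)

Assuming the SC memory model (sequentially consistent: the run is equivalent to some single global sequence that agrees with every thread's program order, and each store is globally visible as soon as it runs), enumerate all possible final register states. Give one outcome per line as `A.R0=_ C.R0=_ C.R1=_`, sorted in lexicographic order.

outcome vector order: (A.R0,C.R0,C.R1)
|SC outcomes| = 8

A.R0=0 C.R0=0 C.R1=0
A.R0=0 C.R0=0 C.R1=2
A.R0=0 C.R0=1 C.R1=2
A.R0=0 C.R0=2 C.R1=2
A.R0=1 C.R0=0 C.R1=0
A.R0=1 C.R0=0 C.R1=2
A.R0=1 C.R0=1 C.R1=2
A.R0=1 C.R0=2 C.R1=2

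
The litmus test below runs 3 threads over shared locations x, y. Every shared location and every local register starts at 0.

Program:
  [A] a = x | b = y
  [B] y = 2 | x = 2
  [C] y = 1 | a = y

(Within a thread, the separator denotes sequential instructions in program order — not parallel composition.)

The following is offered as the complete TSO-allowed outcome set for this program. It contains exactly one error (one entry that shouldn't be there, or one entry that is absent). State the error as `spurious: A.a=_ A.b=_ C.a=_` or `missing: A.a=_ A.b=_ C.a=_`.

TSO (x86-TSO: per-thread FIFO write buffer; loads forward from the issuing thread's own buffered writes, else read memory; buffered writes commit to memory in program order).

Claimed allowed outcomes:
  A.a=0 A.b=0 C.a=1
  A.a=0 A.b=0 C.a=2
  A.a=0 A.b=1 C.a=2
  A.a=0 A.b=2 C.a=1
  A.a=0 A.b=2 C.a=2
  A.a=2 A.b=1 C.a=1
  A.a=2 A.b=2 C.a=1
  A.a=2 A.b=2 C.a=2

missing: A.a=0 A.b=1 C.a=1

outcome vector order: (A.a,A.b,C.a)
TSO: 9 outcomes — {001; 002; 011; 012; 021; 022; 211; 221; 222}
TSO∖claimed = {011}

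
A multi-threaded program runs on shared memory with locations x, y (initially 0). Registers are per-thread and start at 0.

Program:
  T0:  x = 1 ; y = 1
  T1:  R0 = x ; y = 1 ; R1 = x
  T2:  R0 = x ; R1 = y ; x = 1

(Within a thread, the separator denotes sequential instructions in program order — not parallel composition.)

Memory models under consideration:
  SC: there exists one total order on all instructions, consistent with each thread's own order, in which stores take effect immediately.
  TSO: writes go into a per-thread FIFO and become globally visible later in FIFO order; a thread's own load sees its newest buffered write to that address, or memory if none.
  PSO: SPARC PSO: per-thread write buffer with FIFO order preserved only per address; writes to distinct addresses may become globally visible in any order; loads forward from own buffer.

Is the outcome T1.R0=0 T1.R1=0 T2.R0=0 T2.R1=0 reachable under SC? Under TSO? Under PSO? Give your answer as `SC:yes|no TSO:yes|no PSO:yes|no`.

outcome vector order: (T1.R0,T1.R1,T2.R0,T2.R1)
[SC] allowed = {0000, 0001, 0011, 0100, 0101, 0110, 0111, 1100, 1101, 1110, 1111}
[TSO] allowed = {0000, 0001, 0010, 0011, 0100, 0101, 0110, 0111, 1100, 1101, 1110, 1111}
[PSO] allowed = {0000, 0001, 0010, 0011, 0100, 0101, 0110, 0111, 1100, 1101, 1110, 1111}
target 0000 ∈ {SC,TSO,PSO}

SC:yes TSO:yes PSO:yes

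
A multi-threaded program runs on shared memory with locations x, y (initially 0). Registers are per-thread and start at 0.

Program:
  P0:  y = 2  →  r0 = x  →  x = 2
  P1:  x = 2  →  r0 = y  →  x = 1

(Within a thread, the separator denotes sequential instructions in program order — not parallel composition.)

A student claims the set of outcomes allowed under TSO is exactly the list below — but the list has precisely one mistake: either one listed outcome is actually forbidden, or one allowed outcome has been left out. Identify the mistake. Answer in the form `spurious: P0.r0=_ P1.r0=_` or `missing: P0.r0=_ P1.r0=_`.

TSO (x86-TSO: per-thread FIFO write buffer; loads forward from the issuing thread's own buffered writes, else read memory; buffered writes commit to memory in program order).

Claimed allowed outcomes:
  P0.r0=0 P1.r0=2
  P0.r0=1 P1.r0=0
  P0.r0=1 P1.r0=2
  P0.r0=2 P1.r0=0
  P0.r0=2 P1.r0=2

outcome vector order: (P0.r0,P1.r0)
TSO: 6 outcomes — {00 02 10 12 20 22}
TSO∖claimed = {00}

missing: P0.r0=0 P1.r0=0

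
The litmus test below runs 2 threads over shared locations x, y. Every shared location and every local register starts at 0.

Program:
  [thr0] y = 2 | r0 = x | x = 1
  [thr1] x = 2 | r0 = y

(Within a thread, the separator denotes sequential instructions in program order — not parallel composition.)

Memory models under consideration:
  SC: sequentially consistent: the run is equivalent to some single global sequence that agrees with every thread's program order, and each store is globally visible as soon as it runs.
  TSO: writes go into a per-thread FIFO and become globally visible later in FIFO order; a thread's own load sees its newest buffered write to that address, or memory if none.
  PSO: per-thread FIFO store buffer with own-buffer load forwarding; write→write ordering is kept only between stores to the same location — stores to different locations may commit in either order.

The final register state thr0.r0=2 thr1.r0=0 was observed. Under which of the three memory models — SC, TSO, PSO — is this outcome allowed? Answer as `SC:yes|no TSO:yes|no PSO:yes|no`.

SC:yes TSO:yes PSO:yes

outcome vector order: (thr0.r0,thr1.r0)
[SC] allowed = {<0 2>, <2 0>, <2 2>}
[TSO] allowed = {<0 0>, <0 2>, <2 0>, <2 2>}
[PSO] allowed = {<0 0>, <0 2>, <2 0>, <2 2>}
target <2 0> ∈ {SC,TSO,PSO}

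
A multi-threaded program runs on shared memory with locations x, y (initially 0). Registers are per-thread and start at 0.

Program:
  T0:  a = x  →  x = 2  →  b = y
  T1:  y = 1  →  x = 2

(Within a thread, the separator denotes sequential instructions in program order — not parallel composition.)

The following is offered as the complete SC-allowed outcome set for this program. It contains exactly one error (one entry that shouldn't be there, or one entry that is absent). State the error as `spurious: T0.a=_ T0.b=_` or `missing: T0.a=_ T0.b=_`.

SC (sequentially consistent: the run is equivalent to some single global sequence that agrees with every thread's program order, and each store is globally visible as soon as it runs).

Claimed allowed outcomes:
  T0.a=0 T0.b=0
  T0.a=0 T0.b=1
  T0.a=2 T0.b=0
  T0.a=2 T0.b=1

outcome vector order: (T0.a,T0.b)
[SC] allowed = {00, 01, 21}
claimed∖SC = {20}

spurious: T0.a=2 T0.b=0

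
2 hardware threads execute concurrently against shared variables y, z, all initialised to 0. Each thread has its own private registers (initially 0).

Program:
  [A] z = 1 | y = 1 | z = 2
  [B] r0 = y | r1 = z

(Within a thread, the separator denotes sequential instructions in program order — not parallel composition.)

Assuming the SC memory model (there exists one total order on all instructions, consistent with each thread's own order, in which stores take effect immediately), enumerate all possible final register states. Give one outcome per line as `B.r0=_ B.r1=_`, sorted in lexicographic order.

B.r0=0 B.r1=0
B.r0=0 B.r1=1
B.r0=0 B.r1=2
B.r0=1 B.r1=1
B.r0=1 B.r1=2

outcome vector order: (B.r0,B.r1)
|SC outcomes| = 5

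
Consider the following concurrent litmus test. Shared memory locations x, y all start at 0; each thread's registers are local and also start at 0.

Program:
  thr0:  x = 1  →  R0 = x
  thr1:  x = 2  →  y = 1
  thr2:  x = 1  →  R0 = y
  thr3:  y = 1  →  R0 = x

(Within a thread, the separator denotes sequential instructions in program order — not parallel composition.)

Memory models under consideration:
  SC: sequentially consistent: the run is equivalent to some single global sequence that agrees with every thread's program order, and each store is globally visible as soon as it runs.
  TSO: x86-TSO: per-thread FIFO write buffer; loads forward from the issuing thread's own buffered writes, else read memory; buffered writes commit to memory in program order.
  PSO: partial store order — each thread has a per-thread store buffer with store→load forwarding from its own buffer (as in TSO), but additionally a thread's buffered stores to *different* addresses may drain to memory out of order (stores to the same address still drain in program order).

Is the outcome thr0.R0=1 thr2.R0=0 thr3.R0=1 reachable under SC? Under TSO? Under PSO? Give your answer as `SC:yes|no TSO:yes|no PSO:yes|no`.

outcome vector order: (thr0.R0,thr2.R0,thr3.R0)
[SC] allowed = {101; 102; 110; 111; 112; 201; 202; 210; 211; 212}
[TSO] allowed = {100; 101; 102; 110; 111; 112; 200; 201; 202; 210; 211; 212}
[PSO] allowed = {100; 101; 102; 110; 111; 112; 200; 201; 202; 210; 211; 212}
target 101 ∈ {SC,TSO,PSO}

SC:yes TSO:yes PSO:yes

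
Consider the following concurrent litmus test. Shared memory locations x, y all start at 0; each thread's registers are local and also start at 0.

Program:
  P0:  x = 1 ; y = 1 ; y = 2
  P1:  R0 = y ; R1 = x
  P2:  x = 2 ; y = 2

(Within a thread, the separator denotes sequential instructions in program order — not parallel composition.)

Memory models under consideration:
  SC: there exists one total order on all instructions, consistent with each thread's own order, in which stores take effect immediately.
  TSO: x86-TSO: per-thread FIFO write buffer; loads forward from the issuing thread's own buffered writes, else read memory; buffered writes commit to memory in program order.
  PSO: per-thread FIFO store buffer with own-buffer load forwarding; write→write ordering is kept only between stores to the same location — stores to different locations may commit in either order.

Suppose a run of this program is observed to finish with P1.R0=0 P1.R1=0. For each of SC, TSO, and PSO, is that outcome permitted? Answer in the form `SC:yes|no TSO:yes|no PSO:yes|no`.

outcome vector order: (P1.R0,P1.R1)
SC: 7 outcomes — {(0,0); (0,1); (0,2); (1,1); (1,2); (2,1); (2,2)}
TSO: 7 outcomes — {(0,0); (0,1); (0,2); (1,1); (1,2); (2,1); (2,2)}
PSO: 9 outcomes — {(0,0); (0,1); (0,2); (1,0); (1,1); (1,2); (2,0); (2,1); (2,2)}
target (0,0) ∈ {SC,TSO,PSO}

SC:yes TSO:yes PSO:yes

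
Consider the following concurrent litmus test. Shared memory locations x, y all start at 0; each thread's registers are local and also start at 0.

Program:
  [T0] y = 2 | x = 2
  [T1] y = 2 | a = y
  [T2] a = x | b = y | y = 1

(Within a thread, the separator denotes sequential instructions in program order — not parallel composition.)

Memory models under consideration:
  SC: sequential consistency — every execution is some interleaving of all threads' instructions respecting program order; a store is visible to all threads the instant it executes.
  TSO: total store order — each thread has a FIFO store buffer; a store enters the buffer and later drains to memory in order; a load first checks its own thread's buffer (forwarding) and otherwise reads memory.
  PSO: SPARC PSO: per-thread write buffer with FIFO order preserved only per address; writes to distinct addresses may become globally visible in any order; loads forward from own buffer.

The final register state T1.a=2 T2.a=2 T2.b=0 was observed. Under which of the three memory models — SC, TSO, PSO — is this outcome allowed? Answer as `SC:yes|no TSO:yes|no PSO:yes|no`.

outcome vector order: (T1.a,T2.a,T2.b)
SC (6): 1/0/0 1/0/2 1/2/2 2/0/0 2/0/2 2/2/2
TSO (6): 1/0/0 1/0/2 1/2/2 2/0/0 2/0/2 2/2/2
PSO (8): 1/0/0 1/0/2 1/2/0 1/2/2 2/0/0 2/0/2 2/2/0 2/2/2
target 2/2/0 ∈ {PSO}

SC:no TSO:no PSO:yes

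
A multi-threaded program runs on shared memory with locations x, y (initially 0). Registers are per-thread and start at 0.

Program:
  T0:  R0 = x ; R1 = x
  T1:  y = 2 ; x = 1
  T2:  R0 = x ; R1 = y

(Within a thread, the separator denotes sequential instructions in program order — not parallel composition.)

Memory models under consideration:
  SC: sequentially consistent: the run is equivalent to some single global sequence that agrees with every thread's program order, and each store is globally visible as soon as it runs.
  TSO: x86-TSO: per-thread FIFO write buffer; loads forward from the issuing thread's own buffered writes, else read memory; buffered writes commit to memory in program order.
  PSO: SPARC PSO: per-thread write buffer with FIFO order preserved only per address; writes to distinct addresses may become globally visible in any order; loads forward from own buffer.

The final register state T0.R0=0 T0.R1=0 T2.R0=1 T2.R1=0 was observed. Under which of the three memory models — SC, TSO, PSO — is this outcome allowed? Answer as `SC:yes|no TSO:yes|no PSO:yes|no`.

SC:no TSO:no PSO:yes

outcome vector order: (T0.R0,T0.R1,T2.R0,T2.R1)
under SC → <0 0 0 0>, <0 0 0 2>, <0 0 1 2>, <0 1 0 0>, <0 1 0 2>, <0 1 1 2>, <1 1 0 0>, <1 1 0 2>, <1 1 1 2>
under TSO → <0 0 0 0>, <0 0 0 2>, <0 0 1 2>, <0 1 0 0>, <0 1 0 2>, <0 1 1 2>, <1 1 0 0>, <1 1 0 2>, <1 1 1 2>
under PSO → <0 0 0 0>, <0 0 0 2>, <0 0 1 0>, <0 0 1 2>, <0 1 0 0>, <0 1 0 2>, <0 1 1 0>, <0 1 1 2>, <1 1 0 0>, <1 1 0 2>, <1 1 1 0>, <1 1 1 2>
target <0 0 1 0> ∈ {PSO}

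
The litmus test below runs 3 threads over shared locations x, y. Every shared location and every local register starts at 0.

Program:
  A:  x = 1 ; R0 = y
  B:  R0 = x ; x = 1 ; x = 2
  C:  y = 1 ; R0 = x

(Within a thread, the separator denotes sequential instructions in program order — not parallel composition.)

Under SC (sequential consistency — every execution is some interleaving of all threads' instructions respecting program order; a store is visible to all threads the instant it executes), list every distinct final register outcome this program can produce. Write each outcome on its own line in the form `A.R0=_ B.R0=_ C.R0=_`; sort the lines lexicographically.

outcome vector order: (A.R0,B.R0,C.R0)
|SC outcomes| = 10

A.R0=0 B.R0=0 C.R0=1
A.R0=0 B.R0=0 C.R0=2
A.R0=0 B.R0=1 C.R0=1
A.R0=0 B.R0=1 C.R0=2
A.R0=1 B.R0=0 C.R0=0
A.R0=1 B.R0=0 C.R0=1
A.R0=1 B.R0=0 C.R0=2
A.R0=1 B.R0=1 C.R0=0
A.R0=1 B.R0=1 C.R0=1
A.R0=1 B.R0=1 C.R0=2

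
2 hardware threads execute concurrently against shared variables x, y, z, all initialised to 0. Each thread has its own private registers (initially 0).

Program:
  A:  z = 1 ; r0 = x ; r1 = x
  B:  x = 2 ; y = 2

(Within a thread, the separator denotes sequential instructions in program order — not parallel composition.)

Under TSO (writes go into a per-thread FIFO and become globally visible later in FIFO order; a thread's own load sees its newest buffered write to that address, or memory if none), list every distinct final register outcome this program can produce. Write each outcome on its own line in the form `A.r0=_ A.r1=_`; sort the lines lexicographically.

A.r0=0 A.r1=0
A.r0=0 A.r1=2
A.r0=2 A.r1=2

outcome vector order: (A.r0,A.r1)
|TSO outcomes| = 3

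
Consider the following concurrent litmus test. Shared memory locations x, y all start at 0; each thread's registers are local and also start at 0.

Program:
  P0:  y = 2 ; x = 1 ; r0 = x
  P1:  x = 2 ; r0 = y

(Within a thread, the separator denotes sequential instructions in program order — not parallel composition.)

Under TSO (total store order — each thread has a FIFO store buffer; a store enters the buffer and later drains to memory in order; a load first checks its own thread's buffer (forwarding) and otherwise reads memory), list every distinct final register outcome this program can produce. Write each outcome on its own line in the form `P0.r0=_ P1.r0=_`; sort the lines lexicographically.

P0.r0=1 P1.r0=0
P0.r0=1 P1.r0=2
P0.r0=2 P1.r0=0
P0.r0=2 P1.r0=2

outcome vector order: (P0.r0,P1.r0)
|TSO outcomes| = 4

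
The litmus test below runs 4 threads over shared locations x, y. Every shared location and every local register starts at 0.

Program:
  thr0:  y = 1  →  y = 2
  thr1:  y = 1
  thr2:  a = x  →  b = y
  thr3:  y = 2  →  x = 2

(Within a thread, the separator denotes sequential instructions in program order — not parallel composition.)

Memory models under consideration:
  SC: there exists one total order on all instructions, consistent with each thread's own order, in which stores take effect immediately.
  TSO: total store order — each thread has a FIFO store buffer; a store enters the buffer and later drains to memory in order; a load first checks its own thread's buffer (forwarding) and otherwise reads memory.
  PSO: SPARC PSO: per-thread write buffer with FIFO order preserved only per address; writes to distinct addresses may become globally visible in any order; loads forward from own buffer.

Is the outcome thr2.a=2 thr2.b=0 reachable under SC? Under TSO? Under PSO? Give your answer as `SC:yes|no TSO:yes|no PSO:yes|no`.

SC:no TSO:no PSO:yes

outcome vector order: (thr2.a,thr2.b)
SC (5): (0,0), (0,1), (0,2), (2,1), (2,2)
TSO (5): (0,0), (0,1), (0,2), (2,1), (2,2)
PSO (6): (0,0), (0,1), (0,2), (2,0), (2,1), (2,2)
target (2,0) ∈ {PSO}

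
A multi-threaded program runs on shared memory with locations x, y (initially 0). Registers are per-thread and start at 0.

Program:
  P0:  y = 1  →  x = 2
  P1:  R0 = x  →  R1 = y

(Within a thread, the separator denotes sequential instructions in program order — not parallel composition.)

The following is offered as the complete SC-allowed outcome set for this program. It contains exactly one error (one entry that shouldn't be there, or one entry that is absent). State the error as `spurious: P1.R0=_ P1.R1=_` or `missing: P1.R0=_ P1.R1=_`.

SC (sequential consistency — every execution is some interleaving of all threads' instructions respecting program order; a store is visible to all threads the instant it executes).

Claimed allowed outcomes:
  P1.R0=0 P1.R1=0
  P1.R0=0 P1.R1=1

outcome vector order: (P1.R0,P1.R1)
SC: 3 outcomes — {0/0 0/1 2/1}
SC∖claimed = {2/1}

missing: P1.R0=2 P1.R1=1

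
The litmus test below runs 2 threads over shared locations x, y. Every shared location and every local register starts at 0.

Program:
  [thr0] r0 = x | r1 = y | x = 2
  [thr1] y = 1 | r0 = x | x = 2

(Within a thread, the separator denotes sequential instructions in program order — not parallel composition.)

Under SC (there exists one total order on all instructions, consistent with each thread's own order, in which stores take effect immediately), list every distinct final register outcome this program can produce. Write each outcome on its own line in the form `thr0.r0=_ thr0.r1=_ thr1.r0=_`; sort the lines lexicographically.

outcome vector order: (thr0.r0,thr0.r1,thr1.r0)
|SC outcomes| = 5

thr0.r0=0 thr0.r1=0 thr1.r0=0
thr0.r0=0 thr0.r1=0 thr1.r0=2
thr0.r0=0 thr0.r1=1 thr1.r0=0
thr0.r0=0 thr0.r1=1 thr1.r0=2
thr0.r0=2 thr0.r1=1 thr1.r0=0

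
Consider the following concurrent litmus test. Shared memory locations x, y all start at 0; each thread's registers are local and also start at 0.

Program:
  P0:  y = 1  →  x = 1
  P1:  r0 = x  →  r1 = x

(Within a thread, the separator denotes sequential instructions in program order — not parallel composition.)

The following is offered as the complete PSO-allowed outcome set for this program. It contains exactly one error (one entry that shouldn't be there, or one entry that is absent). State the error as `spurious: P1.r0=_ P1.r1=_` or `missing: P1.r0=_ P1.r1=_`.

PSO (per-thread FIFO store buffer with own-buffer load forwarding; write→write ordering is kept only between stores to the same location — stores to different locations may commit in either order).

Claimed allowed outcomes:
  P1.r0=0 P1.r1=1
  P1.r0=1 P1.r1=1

outcome vector order: (P1.r0,P1.r1)
[PSO] allowed = {0/0, 0/1, 1/1}
PSO∖claimed = {0/0}

missing: P1.r0=0 P1.r1=0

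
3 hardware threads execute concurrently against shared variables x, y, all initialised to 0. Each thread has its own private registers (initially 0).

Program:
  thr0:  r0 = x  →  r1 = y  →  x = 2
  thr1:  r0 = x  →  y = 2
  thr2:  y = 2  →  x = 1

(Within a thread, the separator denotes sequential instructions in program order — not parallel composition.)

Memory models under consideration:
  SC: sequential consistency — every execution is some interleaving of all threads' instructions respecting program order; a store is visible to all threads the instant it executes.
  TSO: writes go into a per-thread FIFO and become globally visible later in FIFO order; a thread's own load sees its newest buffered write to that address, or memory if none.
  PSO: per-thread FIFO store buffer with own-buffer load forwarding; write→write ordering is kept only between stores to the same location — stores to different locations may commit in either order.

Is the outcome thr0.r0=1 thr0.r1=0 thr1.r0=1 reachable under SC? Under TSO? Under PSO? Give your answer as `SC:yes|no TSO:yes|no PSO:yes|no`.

SC:no TSO:no PSO:yes

outcome vector order: (thr0.r0,thr0.r1,thr1.r0)
SC (9): (0,0,0), (0,0,1), (0,0,2), (0,2,0), (0,2,1), (0,2,2), (1,2,0), (1,2,1), (1,2,2)
TSO (9): (0,0,0), (0,0,1), (0,0,2), (0,2,0), (0,2,1), (0,2,2), (1,2,0), (1,2,1), (1,2,2)
PSO (12): (0,0,0), (0,0,1), (0,0,2), (0,2,0), (0,2,1), (0,2,2), (1,0,0), (1,0,1), (1,0,2), (1,2,0), (1,2,1), (1,2,2)
target (1,0,1) ∈ {PSO}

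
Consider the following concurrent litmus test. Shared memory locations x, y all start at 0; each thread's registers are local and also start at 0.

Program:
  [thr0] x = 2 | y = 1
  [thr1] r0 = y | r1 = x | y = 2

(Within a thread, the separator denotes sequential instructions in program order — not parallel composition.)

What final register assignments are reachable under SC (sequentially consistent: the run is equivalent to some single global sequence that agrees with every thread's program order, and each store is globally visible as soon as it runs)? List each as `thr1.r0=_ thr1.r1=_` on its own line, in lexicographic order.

thr1.r0=0 thr1.r1=0
thr1.r0=0 thr1.r1=2
thr1.r0=1 thr1.r1=2

outcome vector order: (thr1.r0,thr1.r1)
|SC outcomes| = 3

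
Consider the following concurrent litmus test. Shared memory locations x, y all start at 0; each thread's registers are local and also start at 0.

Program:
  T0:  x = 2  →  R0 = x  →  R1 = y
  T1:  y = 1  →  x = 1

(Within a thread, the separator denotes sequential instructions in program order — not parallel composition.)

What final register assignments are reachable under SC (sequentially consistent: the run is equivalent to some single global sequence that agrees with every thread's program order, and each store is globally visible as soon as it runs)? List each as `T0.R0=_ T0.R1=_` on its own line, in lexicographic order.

outcome vector order: (T0.R0,T0.R1)
|SC outcomes| = 3

T0.R0=1 T0.R1=1
T0.R0=2 T0.R1=0
T0.R0=2 T0.R1=1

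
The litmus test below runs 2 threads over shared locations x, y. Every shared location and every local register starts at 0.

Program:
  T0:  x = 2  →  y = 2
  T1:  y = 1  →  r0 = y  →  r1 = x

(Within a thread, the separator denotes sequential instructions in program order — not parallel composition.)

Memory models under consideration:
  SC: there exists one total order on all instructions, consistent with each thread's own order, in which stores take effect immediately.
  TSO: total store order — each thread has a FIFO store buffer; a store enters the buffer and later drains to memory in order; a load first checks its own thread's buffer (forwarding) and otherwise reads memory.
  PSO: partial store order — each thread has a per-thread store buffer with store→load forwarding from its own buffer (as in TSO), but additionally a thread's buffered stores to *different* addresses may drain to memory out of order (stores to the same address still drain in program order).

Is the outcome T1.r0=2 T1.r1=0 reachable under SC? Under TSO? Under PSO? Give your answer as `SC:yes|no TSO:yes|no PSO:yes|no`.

SC:no TSO:no PSO:yes

outcome vector order: (T1.r0,T1.r1)
under SC → <1 0>, <1 2>, <2 2>
under TSO → <1 0>, <1 2>, <2 2>
under PSO → <1 0>, <1 2>, <2 0>, <2 2>
target <2 0> ∈ {PSO}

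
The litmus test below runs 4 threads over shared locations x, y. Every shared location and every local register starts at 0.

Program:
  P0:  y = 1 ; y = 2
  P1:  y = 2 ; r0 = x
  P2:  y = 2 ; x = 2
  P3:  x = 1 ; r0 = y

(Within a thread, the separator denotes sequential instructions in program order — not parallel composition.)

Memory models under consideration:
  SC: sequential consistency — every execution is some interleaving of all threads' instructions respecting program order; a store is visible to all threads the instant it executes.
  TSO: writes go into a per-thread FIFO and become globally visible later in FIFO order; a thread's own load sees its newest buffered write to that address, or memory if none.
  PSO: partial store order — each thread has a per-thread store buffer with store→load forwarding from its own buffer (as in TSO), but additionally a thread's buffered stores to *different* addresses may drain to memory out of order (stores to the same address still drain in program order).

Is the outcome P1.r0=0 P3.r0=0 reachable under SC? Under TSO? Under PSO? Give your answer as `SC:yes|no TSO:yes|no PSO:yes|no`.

outcome vector order: (P1.r0,P3.r0)
SC: 8 outcomes — {(0,1), (0,2), (1,0), (1,1), (1,2), (2,0), (2,1), (2,2)}
TSO: 9 outcomes — {(0,0), (0,1), (0,2), (1,0), (1,1), (1,2), (2,0), (2,1), (2,2)}
PSO: 9 outcomes — {(0,0), (0,1), (0,2), (1,0), (1,1), (1,2), (2,0), (2,1), (2,2)}
target (0,0) ∈ {TSO,PSO}

SC:no TSO:yes PSO:yes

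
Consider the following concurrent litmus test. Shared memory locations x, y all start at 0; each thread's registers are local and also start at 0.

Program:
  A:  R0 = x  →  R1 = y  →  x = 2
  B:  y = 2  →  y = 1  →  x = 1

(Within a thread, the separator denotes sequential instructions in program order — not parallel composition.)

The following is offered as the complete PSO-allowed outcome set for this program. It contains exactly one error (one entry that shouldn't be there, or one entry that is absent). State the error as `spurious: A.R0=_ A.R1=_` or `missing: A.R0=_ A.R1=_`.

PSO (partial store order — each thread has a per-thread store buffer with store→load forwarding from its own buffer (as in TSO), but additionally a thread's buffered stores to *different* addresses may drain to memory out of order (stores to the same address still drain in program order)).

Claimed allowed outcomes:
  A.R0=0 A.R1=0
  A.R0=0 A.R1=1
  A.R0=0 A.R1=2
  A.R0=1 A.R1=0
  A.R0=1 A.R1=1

missing: A.R0=1 A.R1=2

outcome vector order: (A.R0,A.R1)
[PSO] allowed = {<0 0> <0 1> <0 2> <1 0> <1 1> <1 2>}
PSO∖claimed = {<1 2>}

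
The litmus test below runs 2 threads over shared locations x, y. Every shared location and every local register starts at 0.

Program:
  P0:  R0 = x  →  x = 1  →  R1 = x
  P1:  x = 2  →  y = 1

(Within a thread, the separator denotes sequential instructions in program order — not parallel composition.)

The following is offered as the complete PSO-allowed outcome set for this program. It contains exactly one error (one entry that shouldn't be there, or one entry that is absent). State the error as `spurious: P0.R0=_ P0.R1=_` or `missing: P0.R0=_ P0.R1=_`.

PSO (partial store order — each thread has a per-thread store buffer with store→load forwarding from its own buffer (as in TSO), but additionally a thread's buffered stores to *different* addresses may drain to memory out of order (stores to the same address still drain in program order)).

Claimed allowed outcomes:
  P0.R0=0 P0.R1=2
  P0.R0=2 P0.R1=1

outcome vector order: (P0.R0,P0.R1)
PSO: 3 outcomes — {01 02 21}
PSO∖claimed = {01}

missing: P0.R0=0 P0.R1=1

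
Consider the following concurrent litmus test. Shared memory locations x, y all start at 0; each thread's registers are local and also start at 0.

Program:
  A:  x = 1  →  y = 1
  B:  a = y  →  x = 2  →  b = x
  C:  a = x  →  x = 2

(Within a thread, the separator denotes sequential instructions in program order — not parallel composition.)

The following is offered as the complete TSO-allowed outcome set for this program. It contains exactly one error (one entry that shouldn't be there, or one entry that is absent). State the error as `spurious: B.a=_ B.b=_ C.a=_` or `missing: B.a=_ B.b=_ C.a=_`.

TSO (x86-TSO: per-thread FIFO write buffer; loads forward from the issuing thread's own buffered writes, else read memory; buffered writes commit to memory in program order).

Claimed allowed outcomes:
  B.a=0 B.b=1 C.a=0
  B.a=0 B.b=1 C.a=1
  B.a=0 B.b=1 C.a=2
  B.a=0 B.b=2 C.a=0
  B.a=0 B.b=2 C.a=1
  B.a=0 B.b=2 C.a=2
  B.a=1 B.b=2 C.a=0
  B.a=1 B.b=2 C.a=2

outcome vector order: (B.a,B.b,C.a)
[TSO] allowed = {0/1/0 0/1/1 0/1/2 0/2/0 0/2/1 0/2/2 1/2/0 1/2/1 1/2/2}
TSO∖claimed = {1/2/1}

missing: B.a=1 B.b=2 C.a=1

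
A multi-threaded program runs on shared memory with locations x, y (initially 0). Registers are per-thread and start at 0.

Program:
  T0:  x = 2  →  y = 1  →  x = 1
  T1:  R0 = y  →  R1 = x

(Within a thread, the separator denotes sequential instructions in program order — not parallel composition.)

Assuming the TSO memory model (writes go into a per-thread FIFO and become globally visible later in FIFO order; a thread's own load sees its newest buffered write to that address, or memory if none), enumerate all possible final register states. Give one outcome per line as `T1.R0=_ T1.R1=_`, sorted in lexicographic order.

T1.R0=0 T1.R1=0
T1.R0=0 T1.R1=1
T1.R0=0 T1.R1=2
T1.R0=1 T1.R1=1
T1.R0=1 T1.R1=2

outcome vector order: (T1.R0,T1.R1)
|TSO outcomes| = 5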